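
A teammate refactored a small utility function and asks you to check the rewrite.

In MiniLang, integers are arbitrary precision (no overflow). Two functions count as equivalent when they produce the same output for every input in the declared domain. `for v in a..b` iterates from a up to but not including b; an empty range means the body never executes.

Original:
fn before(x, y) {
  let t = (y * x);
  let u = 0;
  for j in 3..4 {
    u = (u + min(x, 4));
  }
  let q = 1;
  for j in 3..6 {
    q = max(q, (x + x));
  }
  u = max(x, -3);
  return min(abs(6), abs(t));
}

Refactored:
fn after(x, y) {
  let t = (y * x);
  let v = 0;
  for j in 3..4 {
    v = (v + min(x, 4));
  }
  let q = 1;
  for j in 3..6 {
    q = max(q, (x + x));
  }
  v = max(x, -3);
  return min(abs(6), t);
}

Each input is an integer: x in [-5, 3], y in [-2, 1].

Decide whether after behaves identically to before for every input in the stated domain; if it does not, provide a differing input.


At x=-5, y=1: before gives 5, after gives -5.
verdict: not equivalent; witness: x=-5, y=1


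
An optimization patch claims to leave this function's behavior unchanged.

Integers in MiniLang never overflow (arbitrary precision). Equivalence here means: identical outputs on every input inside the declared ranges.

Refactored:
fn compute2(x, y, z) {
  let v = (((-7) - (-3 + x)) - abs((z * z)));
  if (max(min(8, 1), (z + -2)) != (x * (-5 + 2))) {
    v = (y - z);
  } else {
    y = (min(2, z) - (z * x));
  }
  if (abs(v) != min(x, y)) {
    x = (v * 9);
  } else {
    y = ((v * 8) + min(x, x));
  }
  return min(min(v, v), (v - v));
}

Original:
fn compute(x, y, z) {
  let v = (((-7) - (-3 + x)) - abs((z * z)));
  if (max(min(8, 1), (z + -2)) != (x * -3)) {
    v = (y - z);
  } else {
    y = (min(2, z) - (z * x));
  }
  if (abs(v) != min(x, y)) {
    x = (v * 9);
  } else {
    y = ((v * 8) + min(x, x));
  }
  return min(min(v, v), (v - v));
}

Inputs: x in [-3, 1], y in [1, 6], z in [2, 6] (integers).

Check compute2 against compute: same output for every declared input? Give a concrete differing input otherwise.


Reading the diff, among the changes: constant usage differs, arithmetic usage differs.
Spot check at x=-2, y=2, z=6 — compute: v=-38, then (max(min(8, 1), (z + -2)) != (x * -3)) is true, then v=-4, then (abs(v) != min(x, y)) is true, then x=-36, then returns -4. compute2: v=-38, then (max(min(8, 1), (z + -2)) != (x * (-5 + 2))) is true, then v=-4, then (abs(v) != min(x, y)) is true, then x=-36, then returns -4. Both give -4.
Checked all 150 inputs in the declared domain: the outputs agree on every one.
verdict: equivalent


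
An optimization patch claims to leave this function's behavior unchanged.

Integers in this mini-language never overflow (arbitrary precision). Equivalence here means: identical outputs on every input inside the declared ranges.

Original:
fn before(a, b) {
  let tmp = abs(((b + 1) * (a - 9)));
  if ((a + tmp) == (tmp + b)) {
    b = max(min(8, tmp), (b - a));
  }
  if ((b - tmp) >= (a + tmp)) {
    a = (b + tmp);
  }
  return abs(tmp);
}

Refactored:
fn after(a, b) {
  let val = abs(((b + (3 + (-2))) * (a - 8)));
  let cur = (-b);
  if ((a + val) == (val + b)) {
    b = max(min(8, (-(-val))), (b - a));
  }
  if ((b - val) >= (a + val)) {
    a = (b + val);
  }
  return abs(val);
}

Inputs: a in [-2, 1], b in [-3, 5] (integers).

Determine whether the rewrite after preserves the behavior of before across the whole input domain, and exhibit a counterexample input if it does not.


These are not equivalent — on a=-2, b=-3 the outputs split (22 vs 20).
before: tmp := 22 | ((a + tmp) == (tmp + b)): false | ((b - tmp) >= (a + tmp)): false | result 22
after: val := 20 | cur := 3 | ((a + val) == (val + b)): false | ((b - val) >= (a + val)): false | result 20
verdict: not equivalent; witness: a=-2, b=-3


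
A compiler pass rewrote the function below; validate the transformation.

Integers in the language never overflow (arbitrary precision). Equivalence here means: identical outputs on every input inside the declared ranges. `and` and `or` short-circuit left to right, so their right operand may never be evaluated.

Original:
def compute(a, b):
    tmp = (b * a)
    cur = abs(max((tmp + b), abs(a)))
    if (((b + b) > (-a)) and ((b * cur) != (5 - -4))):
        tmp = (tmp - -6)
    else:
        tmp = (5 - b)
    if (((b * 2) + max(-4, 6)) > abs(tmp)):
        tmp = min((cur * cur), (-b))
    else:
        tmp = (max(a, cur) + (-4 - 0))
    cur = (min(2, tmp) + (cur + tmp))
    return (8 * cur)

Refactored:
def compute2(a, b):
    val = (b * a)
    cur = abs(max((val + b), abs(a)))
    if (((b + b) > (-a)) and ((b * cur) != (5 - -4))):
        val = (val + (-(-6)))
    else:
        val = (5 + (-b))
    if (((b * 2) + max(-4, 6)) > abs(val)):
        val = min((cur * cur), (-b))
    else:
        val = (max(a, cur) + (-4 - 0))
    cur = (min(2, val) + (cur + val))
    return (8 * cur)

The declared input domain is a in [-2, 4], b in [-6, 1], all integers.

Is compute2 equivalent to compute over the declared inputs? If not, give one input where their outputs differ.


Comparing the listings, the differences include: arithmetic usage differs, plus local variable names differ.
As a probe, take a=-2, b=-1: compute runs tmp = 2; cur = 2; (((b + b) > (-a)) and ((b * cur) != (5 - -4))) -> false; tmp = 6; (((b * 2) + max(-4, 6)) > abs(tmp)) -> false; tmp = -2; cur = -2; return -16; compute2 runs val = 2; cur = 2; (((b + b) > (-a)) and ((b * cur) != (5 - -4))) -> false; val = 6; (((b * 2) + max(-4, 6)) > abs(val)) -> false; val = -2; cur = -2; return -16; both end at -16.
Across all 56 domain points the two functions coincide.
verdict: equivalent


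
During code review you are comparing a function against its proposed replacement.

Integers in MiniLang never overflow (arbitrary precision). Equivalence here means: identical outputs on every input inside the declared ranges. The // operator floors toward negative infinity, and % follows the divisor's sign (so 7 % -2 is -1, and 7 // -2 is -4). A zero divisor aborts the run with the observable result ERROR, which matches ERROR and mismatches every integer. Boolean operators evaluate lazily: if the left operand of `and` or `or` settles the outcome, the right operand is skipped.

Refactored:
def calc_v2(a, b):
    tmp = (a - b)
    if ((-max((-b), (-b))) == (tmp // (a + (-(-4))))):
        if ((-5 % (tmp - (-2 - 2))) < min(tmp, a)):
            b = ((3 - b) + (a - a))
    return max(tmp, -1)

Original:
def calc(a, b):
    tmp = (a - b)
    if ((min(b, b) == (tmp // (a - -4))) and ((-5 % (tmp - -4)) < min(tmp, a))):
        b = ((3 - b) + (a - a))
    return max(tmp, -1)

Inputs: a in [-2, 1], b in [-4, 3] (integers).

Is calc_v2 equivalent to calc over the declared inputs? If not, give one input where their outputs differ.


Behavior is preserved: although statement counts differ; constant usage differs; min/max/abs usage differs; arithmetic usage differs; boolean connective usage differs; branching structure differs, the outputs never diverge.
Tracing a=-1, b=1: calc: tmp becomes -2; next ((min(b, b) == (tmp // (a - -4))) and ((-5 % (tmp - -4)) < min(tmp, a))) evaluates to false; next final value -1 | calc_v2: tmp becomes -2; next ((-max((-b), (-b))) == (tmp // (a + (-(-4))))) evaluates to false; next final value -1 — matching result -1.
Across all 32 domain points the two functions coincide.
verdict: equivalent


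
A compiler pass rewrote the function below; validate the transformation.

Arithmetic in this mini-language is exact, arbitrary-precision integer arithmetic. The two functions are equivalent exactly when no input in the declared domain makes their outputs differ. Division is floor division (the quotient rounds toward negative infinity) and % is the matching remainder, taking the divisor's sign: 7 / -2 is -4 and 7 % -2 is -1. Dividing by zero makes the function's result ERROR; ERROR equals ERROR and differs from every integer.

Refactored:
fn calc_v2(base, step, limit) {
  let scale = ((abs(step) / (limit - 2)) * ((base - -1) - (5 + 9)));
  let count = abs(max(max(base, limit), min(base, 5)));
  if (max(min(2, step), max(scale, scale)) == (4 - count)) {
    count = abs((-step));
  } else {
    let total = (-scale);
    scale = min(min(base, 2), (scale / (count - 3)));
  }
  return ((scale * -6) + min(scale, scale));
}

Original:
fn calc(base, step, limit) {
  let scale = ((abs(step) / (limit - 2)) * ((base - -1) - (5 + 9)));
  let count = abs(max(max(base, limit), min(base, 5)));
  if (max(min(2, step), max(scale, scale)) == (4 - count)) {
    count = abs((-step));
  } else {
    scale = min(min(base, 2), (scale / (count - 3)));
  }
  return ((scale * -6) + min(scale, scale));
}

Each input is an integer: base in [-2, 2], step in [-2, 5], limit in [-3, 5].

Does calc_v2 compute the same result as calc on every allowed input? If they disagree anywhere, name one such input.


Behavior is preserved: although local variable names differ, statement counts differ, the outputs never diverge.
Tracing base=-2, step=3, limit=-1: calc: scale := 15 | count := 1 | (max(min(2, step), max(scale, scale)) == (4 - count)): false | scale := -8 | result 40 | calc_v2: scale := 15 | count := 1 | (max(min(2, step), max(scale, scale)) == (4 - count)): false | total := -15 | scale := -8 | result 40 — matching result 40.
Across all 360 domain points the two functions coincide.
verdict: equivalent


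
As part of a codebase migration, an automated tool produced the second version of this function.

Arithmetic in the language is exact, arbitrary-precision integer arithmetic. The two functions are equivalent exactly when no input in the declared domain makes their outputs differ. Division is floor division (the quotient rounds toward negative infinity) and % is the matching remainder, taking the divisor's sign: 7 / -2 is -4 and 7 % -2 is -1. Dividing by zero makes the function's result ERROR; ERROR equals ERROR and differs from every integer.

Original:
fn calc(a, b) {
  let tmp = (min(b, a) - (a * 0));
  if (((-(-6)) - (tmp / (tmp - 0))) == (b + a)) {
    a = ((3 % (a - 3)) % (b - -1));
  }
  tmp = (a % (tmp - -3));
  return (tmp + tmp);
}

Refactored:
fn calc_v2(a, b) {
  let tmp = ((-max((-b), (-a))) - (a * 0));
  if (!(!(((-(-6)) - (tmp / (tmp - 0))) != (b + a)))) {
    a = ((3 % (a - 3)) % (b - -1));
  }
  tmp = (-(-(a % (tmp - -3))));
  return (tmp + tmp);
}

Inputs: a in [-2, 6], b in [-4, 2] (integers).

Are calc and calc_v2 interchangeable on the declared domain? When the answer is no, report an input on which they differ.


Evaluate both at a=-2, b=-1.
calc: tmp := -2 | (((-(-6)) - (tmp / (tmp - 0))) == (b + a)): false | tmp := 0 | result 0
calc_v2: tmp := -2 | (!(!(((-(-6)) - (tmp / (tmp - 0))) != (b + a)))): true | divide-by-zero, output ERROR
0 vs ERROR — the two versions disagree here.
verdict: not equivalent; witness: a=-2, b=-1


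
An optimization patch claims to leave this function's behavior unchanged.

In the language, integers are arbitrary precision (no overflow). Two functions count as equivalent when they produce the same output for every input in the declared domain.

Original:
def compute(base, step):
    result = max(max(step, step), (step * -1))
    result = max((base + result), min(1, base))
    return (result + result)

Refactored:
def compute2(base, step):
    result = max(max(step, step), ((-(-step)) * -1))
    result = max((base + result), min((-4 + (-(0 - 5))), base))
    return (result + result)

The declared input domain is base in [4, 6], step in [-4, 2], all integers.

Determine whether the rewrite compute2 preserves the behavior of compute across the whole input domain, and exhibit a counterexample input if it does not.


Side by side, the visible changes include: constant usage differs; arithmetic usage differs.
As a probe, take base=5, step=-2: compute runs result = 2; result = 7; return 14; compute2 runs result = 2; result = 7; return 14; both end at 14.
Sweeping the whole domain (21 inputs) finds no disagreement.
verdict: equivalent


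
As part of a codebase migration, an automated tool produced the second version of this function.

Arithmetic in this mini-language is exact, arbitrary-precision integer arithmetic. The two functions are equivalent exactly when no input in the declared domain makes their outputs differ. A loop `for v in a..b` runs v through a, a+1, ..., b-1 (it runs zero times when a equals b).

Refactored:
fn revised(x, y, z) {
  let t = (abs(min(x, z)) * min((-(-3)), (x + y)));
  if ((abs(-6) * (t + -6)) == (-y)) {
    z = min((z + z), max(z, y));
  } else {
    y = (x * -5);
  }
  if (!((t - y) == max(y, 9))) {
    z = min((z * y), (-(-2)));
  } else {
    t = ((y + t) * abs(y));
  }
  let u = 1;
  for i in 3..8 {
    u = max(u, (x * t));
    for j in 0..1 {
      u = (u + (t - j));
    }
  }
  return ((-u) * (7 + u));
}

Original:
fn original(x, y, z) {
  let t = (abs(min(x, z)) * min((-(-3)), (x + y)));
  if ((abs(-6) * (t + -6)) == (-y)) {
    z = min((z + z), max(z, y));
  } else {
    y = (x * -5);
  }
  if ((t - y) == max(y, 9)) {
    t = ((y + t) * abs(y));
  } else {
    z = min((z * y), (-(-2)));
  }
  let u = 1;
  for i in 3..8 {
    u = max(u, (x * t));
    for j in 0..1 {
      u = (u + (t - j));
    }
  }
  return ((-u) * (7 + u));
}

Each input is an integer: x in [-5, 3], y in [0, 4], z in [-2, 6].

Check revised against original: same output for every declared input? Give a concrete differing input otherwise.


Differences: boolean connective usage differs — yet all 405 inputs agree.
verdict: equivalent


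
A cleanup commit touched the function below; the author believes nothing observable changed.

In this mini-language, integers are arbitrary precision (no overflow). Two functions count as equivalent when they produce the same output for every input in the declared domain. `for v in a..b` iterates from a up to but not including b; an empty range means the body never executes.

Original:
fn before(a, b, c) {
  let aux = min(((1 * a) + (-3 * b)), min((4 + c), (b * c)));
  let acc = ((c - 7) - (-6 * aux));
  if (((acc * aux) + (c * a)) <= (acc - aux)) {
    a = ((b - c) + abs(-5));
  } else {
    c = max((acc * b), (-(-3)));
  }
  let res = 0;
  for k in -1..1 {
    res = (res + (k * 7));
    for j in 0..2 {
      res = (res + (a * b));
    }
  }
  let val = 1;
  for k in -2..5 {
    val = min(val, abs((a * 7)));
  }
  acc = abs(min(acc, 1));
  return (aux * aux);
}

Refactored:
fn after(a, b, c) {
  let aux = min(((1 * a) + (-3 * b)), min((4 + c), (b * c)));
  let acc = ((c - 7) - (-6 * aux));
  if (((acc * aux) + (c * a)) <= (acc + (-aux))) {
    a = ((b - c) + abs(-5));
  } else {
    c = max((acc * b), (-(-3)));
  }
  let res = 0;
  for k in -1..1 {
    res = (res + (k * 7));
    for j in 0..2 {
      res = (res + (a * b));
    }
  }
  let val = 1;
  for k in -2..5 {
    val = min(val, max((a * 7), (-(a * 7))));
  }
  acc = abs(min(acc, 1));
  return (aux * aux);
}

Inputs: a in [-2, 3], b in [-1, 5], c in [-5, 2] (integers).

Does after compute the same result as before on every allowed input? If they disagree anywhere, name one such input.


Behavior is preserved: although constant usage differs; and min/max/abs usage differs; and arithmetic usage differs, the outputs never diverge.
Spot check at a=1, b=-1, c=-2 — before: aux=2, then acc=3, then (((acc * aux) + (c * a)) <= (acc - aux)) is false, then c=3, then res=0, then (k=-1), then res=-7, then (j=0), then res=-8, then (j=1), then res=-9, then (k=0), then res=-9, then (j=0), then res=-10, then (j=1), then res=-11, then val=1, then (k=-2), then val=1, then (k=-1), then val=1, then (k=0), then val=1, then (k=1), then val=1, then (k=2), then val=1, then (k=3), then val=1, then (k=4), then val=1, then acc=1, then returns 4. after: aux=2, then acc=3, then (((acc * aux) + (c * a)) <= (acc + (-aux))) is false, then c=3, then res=0, then (k=-1), then res=-7, then (j=0), then res=-8, then (j=1), then res=-9, then (k=0), then res=-9, then (j=0), then res=-10, then (j=1), then res=-11, then val=1, then (k=-2), then val=1, then (k=-1), then val=1, then (k=0), then val=1, then (k=1), then val=1, then (k=2), then val=1, then (k=3), then val=1, then (k=4), then val=1, then acc=1, then returns 4. Both give 4.
Checked all 336 inputs in the declared domain: the outputs agree on every one.
verdict: equivalent


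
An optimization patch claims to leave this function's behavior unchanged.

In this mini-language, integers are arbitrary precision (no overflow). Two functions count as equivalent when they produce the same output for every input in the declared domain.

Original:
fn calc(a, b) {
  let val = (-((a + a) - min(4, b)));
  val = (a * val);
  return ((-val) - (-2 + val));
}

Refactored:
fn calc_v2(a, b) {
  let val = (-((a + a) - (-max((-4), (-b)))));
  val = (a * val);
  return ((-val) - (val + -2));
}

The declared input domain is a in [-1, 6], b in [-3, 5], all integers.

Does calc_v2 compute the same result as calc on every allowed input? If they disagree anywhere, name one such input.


Equivalent — the differences include min/max/abs usage differs, yet no declared input distinguishes the two.
One worked example (a=5, b=-3) — calc: val becomes -13; next val becomes -65; next final value 132; calc_v2: val becomes -13; next val becomes -65; next final value 132; agreement on 132.
Every one of the 72 inputs gives matching results.
verdict: equivalent


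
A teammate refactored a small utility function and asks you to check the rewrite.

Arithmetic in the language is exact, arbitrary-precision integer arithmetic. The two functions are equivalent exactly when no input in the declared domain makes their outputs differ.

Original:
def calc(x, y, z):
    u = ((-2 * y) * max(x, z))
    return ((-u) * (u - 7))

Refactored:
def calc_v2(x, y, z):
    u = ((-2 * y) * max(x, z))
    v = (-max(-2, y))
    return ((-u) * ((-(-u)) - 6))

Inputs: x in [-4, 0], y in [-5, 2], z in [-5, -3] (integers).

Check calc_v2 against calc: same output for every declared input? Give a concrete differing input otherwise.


Try x=-4, y=-5, z=-5.
calc: u = -40; return -1880
calc_v2: u = -40; v = 2; return -1840
-1880 against -1840: the behavior changed.
verdict: not equivalent; witness: x=-4, y=-5, z=-5


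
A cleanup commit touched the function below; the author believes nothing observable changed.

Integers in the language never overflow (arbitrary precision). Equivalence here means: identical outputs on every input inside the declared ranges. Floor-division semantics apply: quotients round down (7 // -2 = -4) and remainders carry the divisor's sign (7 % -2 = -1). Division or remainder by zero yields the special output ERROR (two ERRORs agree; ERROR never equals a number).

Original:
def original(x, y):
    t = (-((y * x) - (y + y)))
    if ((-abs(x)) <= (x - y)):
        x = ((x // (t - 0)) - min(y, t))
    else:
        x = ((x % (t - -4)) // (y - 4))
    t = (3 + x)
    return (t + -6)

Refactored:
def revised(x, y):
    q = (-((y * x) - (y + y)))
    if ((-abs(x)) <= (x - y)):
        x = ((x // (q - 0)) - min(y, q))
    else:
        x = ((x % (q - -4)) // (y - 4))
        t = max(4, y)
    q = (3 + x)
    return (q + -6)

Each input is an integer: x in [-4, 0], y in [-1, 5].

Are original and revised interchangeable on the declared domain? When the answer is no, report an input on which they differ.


Beyond behavior-preserving changes, the revision adds an assignment to `t` whose value nothing reads.
One worked example (x=0, y=-1) — original: t := -2 | ((-abs(x)) <= (x - y)): true | x := 2 | t := 5 | result -1; revised: q := -2 | ((-abs(x)) <= (x - y)): true | x := 2 | q := 5 | result -1; agreement on -1.
Sweeping the whole domain (35 inputs) finds no disagreement.
verdict: equivalent


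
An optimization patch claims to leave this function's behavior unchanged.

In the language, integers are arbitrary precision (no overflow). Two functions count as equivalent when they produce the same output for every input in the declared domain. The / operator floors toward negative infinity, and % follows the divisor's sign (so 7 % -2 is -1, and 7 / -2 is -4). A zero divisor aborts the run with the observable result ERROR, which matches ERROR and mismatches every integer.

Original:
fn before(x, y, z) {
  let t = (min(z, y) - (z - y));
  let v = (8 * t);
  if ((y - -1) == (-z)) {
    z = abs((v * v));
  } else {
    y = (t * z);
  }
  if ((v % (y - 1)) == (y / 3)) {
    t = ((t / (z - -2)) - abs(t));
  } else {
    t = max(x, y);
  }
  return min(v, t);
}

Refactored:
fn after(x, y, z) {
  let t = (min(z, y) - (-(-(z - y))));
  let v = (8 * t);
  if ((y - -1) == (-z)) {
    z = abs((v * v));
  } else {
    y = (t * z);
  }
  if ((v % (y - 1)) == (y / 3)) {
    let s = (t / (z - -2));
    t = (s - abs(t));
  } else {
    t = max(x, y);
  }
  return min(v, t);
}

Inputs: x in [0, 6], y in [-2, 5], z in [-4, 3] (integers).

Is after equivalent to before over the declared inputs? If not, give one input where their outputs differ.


Side by side, the visible changes include: statement counts differ; also local variable names differ.
As a probe, take x=1, y=-2, z=2: before runs t = -6; v = -48; ((y - -1) == (-z)) -> false; y = -12; ((v % (y - 1)) == (y / 3)) -> false; t = 1; return -48; after runs t = -6; v = -48; ((y - -1) == (-z)) -> false; y = -12; ((v % (y - 1)) == (y / 3)) -> false; t = 1; return -48; both end at -48.
Checked all 448 inputs in the declared domain: the outputs agree on every one.
verdict: equivalent


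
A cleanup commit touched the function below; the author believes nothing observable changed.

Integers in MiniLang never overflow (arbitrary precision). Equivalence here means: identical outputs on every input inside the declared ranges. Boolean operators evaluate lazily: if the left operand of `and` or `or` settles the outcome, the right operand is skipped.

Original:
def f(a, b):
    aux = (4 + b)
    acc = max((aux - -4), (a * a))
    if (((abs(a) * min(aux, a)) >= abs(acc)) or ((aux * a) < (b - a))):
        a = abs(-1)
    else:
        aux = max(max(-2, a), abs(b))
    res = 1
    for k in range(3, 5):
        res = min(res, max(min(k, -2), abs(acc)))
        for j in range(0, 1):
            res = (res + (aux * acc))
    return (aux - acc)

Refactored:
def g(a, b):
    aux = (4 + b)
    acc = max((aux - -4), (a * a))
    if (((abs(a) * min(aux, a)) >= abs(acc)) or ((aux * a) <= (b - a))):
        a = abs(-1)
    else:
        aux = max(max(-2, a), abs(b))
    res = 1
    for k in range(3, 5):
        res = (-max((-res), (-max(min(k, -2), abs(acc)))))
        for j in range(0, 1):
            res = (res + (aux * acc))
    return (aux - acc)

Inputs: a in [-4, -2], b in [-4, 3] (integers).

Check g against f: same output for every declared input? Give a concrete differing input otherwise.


Run the pair on a=-4, b=-4.
f: aux becomes 0; next acc becomes 16; next (((abs(a) * min(aux, a)) >= abs(acc)) or ((aux * a) < (b - a))) evaluates to false; next aux becomes 4; next res becomes 1; next at k=3:; next res becomes 1; next at j=0:; next res becomes 65; next at k=4:; next res becomes 16; next at j=0:; next res becomes 80; next final value -12
g: aux becomes 0; next acc becomes 16; next (((abs(a) * min(aux, a)) >= abs(acc)) or ((aux * a) <= (b - a))) evaluates to true; next a becomes 1; next res becomes 1; next at k=3:; next res becomes 1; next at j=0:; next res becomes 1; next at k=4:; next res becomes 1; next at j=0:; next res becomes 1; next final value -16
-12 and -16 differ, so these are not the same function on this domain.
verdict: not equivalent; witness: a=-4, b=-4


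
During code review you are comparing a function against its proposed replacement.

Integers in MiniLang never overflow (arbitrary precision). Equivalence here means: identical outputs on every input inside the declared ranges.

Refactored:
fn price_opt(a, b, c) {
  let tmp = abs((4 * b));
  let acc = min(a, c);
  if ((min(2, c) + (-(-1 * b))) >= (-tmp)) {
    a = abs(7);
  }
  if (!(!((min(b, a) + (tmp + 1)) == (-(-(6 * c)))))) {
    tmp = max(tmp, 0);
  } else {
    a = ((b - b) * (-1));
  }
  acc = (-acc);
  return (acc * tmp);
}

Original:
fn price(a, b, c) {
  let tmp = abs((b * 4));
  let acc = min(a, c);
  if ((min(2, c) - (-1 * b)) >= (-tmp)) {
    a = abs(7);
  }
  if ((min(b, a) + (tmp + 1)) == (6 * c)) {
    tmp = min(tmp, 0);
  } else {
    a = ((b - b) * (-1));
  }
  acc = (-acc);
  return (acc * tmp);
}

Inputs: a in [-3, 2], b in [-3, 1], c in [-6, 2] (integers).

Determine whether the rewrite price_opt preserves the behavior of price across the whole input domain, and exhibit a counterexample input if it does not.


These are not equivalent — on a=-3, b=1, c=1 the outputs split (0 vs 12).
price: tmp=4, then acc=-3, then ((min(2, c) - (-1 * b)) >= (-tmp)) is true, then a=7, then ((min(b, a) + (tmp + 1)) == (6 * c)) is true, then tmp=0, then acc=3, then returns 0
price_opt: tmp=4, then acc=-3, then ((min(2, c) + (-(-1 * b))) >= (-tmp)) is true, then a=7, then (!(!((min(b, a) + (tmp + 1)) == (-(-(6 * c)))))) is true, then tmp=4, then acc=3, then returns 12
verdict: not equivalent; witness: a=-3, b=1, c=1


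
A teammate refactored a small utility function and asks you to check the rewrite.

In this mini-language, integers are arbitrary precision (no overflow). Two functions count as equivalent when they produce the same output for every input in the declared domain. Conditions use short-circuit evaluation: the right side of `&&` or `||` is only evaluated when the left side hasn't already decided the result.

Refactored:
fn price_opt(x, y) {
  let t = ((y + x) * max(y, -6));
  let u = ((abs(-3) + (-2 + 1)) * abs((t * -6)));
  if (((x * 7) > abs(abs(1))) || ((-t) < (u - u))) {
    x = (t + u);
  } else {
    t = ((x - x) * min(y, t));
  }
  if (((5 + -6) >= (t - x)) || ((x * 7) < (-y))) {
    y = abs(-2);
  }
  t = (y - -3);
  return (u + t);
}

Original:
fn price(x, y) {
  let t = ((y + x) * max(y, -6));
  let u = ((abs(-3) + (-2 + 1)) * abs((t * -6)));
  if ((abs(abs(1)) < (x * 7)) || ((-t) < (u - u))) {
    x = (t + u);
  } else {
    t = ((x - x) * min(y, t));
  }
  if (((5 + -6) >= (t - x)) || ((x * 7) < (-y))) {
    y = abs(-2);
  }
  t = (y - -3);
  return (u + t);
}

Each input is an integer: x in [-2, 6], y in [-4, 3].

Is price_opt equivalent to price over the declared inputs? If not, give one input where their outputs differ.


Comparing the listings, the differences include: comparison usage differs.
As a probe, take x=1, y=3: price runs t := 12 | u := 144 | ((abs(abs(1)) < (x * 7)) || ((-t) < (u - u))): true | x := 156 | (((5 + -6) >= (t - x)) || ((x * 7) < (-y))): true | y := 2 | t := 5 | result 149; price_opt runs t := 12 | u := 144 | (((x * 7) > abs(abs(1))) || ((-t) < (u - u))): true | x := 156 | (((5 + -6) >= (t - x)) || ((x * 7) < (-y))): true | y := 2 | t := 5 | result 149; both end at 149.
Sweeping the whole domain (72 inputs) finds no disagreement.
verdict: equivalent


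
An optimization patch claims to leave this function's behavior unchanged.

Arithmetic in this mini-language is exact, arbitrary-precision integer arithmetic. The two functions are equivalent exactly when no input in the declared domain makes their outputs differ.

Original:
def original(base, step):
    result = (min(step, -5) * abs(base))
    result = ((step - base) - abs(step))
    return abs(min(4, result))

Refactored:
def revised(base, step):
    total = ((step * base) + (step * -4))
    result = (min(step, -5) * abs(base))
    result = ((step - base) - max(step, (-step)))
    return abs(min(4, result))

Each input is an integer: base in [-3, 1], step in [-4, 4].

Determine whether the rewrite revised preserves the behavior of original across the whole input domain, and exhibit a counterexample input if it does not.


Equivalent — the differences include local variable names differ, plus statement counts differ, plus min/max/abs usage differs, plus constant usage differs, plus arithmetic usage differs, yet no declared input distinguishes the two.
Spot check at base=1, step=3 — original: result := -5 | result := -1 | result 1. revised: total := -9 | result := -5 | result := -1 | result 1. Both give 1.
Across all 45 domain points the two functions coincide.
verdict: equivalent


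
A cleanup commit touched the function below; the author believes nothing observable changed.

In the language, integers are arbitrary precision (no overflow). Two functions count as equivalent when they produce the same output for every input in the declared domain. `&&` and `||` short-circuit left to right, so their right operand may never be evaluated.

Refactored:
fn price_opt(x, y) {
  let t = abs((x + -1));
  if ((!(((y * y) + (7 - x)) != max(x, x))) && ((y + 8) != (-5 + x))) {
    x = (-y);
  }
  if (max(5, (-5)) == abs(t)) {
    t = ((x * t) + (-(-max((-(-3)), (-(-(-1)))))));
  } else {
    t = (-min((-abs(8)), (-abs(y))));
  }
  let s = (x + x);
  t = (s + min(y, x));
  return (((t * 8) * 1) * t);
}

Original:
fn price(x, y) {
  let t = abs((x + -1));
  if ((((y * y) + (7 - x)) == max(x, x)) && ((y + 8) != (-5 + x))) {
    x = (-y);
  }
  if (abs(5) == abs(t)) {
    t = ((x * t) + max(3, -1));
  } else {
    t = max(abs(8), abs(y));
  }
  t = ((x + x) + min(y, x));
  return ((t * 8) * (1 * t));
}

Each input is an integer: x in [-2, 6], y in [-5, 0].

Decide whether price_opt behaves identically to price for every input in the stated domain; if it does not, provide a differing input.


Behavior is preserved: although boolean connective usage differs; and comparison usage differs; and constant usage differs; and statement counts differ; and local variable names differ; and min/max/abs usage differs, the outputs never diverge.
Tracing x=4, y=-3: price: t := 3 | ((((y * y) + (7 - x)) == max(x, x)) && ((y + 8) != (-5 + x))): false | (abs(5) == abs(t)): false | t := 8 | t := 5 | result 200 | price_opt: t := 3 | ((!(((y * y) + (7 - x)) != max(x, x))) && ((y + 8) != (-5 + x))): false | (max(5, (-5)) == abs(t)): false | t := 8 | s := 8 | t := 5 | result 200 — matching result 200.
Checked all 54 inputs in the declared domain: the outputs agree on every one.
verdict: equivalent


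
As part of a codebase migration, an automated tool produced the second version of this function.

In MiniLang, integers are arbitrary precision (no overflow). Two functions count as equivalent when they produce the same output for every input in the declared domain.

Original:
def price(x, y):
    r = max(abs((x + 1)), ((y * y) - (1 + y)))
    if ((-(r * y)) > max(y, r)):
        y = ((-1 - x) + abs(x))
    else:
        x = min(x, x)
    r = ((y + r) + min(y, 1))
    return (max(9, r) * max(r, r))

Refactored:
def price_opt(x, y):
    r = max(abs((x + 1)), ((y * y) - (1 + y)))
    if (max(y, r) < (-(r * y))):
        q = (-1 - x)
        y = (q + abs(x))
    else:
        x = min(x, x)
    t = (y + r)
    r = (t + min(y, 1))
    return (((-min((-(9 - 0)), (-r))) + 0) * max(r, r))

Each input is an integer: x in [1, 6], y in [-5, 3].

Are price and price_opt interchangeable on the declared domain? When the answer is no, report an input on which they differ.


Behavior is preserved: although constant usage differs; and local variable names differ; and arithmetic usage differs; and min/max/abs usage differs; and statement counts differ; and comparison usage differs, the outputs never diverge.
As a probe, take x=2, y=0: price runs r = 3; ((-(r * y)) > max(y, r)) -> false; x = 2; r = 3; return 27; price_opt runs r = 3; (max(y, r) < (-(r * y))) -> false; x = 2; t = 3; r = 3; return 27; both end at 27.
An exhaustive pass over the 54 declared inputs shows identical outputs.
verdict: equivalent


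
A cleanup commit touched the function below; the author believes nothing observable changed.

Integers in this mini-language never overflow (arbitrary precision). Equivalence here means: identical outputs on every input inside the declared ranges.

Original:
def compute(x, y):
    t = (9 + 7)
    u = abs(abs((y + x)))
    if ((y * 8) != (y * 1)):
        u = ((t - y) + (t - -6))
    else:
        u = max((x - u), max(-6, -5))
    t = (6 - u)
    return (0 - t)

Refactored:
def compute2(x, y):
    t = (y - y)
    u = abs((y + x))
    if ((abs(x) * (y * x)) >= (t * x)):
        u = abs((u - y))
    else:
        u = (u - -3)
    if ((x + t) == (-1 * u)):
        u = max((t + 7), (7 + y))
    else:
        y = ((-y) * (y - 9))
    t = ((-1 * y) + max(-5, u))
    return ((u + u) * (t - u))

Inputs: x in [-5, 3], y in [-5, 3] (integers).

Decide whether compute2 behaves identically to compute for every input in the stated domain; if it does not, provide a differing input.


x=-5, y=-5 yields 37 from compute but 2100 from compute2.
verdict: not equivalent; witness: x=-5, y=-5


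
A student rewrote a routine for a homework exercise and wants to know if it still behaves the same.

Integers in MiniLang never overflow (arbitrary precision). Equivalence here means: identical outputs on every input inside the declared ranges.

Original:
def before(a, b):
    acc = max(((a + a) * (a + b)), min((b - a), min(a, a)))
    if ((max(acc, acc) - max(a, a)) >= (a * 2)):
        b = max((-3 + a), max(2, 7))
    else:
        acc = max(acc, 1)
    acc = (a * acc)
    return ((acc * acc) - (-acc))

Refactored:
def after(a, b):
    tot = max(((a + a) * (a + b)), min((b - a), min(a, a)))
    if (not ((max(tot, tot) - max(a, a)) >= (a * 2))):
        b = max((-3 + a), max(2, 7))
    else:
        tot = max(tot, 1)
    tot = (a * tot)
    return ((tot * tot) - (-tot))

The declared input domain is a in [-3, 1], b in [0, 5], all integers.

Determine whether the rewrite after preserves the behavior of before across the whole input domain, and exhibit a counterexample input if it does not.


Evaluate both at a=-3, b=3.
before: acc := 0 | ((max(acc, acc) - max(a, a)) >= (a * 2)): true | b := 7 | acc := 0 | result 0
after: tot := 0 | (not ((max(tot, tot) - max(a, a)) >= (a * 2))): false | tot := 1 | tot := -3 | result 6
0 vs 6 — the two versions disagree here.
verdict: not equivalent; witness: a=-3, b=3


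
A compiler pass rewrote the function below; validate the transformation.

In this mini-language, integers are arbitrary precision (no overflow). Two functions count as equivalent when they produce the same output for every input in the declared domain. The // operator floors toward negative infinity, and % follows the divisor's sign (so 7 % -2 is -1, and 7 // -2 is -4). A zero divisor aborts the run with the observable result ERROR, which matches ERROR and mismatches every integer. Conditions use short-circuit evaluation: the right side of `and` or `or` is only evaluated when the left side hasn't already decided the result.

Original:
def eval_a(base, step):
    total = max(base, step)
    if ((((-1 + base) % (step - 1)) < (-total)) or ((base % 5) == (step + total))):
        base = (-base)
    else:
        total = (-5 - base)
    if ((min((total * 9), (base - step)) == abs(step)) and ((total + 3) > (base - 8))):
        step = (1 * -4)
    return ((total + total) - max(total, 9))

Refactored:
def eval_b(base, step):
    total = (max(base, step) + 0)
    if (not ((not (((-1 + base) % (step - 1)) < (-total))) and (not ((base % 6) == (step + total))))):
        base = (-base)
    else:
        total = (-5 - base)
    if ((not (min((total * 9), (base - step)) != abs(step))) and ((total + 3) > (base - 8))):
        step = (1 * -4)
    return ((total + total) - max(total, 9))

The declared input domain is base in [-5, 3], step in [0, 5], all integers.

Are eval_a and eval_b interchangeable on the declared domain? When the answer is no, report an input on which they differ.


The rewrite breaks on base=-2, step=2, where the results are -15 and -5.
eval_a: total becomes 2; next ((((-1 + base) % (step - 1)) < (-total)) or ((base % 5) == (step + total))) evaluates to false; next total becomes -3; next ((min((total * 9), (base - step)) == abs(step)) and ((total + 3) > (base - 8))) evaluates to false; next final value -15
eval_b: total becomes 2; next (not ((not (((-1 + base) % (step - 1)) < (-total))) and (not ((base % 6) == (step + total))))) evaluates to true; next base becomes 2; next ((not (min((total * 9), (base - step)) != abs(step))) and ((total + 3) > (base - 8))) evaluates to false; next final value -5
verdict: not equivalent; witness: base=-2, step=2


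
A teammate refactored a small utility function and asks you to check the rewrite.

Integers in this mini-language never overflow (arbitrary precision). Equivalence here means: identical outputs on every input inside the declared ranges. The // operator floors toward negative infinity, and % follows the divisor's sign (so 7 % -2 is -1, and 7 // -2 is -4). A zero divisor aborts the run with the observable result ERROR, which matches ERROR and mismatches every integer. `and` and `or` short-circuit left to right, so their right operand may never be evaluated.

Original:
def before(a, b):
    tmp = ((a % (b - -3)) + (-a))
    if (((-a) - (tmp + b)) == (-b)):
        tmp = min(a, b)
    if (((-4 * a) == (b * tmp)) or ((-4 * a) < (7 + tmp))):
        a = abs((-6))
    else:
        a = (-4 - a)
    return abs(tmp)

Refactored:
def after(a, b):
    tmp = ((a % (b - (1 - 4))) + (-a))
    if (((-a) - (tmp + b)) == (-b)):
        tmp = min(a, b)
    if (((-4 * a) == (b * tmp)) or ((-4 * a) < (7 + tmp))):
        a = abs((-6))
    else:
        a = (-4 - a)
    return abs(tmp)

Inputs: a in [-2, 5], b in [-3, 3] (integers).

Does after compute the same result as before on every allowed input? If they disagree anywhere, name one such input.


Differences: arithmetic usage differs; also constant usage differs — yet all 56 inputs agree.
verdict: equivalent


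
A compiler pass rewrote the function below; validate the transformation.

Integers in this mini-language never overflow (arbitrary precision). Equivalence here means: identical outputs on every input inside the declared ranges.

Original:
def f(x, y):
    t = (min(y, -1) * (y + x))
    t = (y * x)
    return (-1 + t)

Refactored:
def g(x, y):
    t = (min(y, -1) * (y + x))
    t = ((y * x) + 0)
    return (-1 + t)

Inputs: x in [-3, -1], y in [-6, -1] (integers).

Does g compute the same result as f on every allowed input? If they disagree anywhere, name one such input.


Equivalent — the differences include constant usage differs, arithmetic usage differs, yet no declared input distinguishes the two.
One worked example (x=-1, y=-1) — f: t becomes 2; next t becomes 1; next final value 0; g: t becomes 2; next t becomes 1; next final value 0; agreement on 0.
An exhaustive pass over the 18 declared inputs shows identical outputs.
verdict: equivalent


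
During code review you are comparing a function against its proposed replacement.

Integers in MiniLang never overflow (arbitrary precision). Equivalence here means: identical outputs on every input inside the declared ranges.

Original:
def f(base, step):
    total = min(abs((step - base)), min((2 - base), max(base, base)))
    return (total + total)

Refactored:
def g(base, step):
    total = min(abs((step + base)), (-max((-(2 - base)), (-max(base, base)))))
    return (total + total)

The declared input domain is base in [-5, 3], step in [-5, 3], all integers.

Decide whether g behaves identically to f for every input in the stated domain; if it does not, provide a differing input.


Try base=1, step=-1.
f: total := 1 | result 2
g: total := 0 | result 0
2 != 0, so the rewrite changes behavior.
verdict: not equivalent; witness: base=1, step=-1


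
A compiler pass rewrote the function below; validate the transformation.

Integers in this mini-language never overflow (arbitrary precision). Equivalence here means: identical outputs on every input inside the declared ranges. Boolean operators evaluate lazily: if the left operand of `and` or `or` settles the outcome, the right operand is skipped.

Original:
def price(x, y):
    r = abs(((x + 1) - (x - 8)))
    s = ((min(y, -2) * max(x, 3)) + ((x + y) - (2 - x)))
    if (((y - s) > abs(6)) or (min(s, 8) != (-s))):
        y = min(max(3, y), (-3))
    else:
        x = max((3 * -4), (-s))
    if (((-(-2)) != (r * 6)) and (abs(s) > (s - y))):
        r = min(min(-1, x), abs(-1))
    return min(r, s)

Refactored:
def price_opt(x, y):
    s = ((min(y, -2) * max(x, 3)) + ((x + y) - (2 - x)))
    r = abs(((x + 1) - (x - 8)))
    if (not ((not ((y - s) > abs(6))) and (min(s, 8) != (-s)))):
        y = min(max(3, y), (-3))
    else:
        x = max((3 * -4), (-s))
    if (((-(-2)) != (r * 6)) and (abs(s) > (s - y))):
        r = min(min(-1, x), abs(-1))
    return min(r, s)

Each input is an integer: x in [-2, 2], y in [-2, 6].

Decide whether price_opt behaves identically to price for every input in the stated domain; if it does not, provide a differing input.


Run the pair on x=1, y=6.
price: r := 9 | s := 0 | (((y - s) > abs(6)) or (min(s, 8) != (-s))): false | x := 0 | (((-(-2)) != (r * 6)) and (abs(s) > (s - y))): true | r := -1 | result -1
price_opt: s := 0 | r := 9 | (not ((not ((y - s) > abs(6))) and (min(s, 8) != (-s)))): true | y := -3 | (((-(-2)) != (r * 6)) and (abs(s) > (s - y))): false | result 0
-1 against 0: the behavior changed.
verdict: not equivalent; witness: x=1, y=6
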